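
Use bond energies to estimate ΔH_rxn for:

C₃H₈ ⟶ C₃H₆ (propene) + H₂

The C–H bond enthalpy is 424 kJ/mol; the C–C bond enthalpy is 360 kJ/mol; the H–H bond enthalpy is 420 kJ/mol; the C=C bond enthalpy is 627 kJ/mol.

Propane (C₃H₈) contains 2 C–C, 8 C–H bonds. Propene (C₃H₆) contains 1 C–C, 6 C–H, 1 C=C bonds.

ΔH ≈ +161 kJ

Bonds broken (reactants):
  C–C: 2 × 360 = 720
  C–H: 8 × 424 = 3392
  Σ(broken) = 4112 kJ
Bonds formed (products):
  C–C: 1 × 360 = 360
  C–H: 6 × 424 = 2544
  C=C: 1 × 627 = 627
  H–H: 1 × 420 = 420
  Σ(formed) = 3951 kJ
ΔH = Σ(broken) − Σ(formed) = 4112 − 3951 = +161 kJ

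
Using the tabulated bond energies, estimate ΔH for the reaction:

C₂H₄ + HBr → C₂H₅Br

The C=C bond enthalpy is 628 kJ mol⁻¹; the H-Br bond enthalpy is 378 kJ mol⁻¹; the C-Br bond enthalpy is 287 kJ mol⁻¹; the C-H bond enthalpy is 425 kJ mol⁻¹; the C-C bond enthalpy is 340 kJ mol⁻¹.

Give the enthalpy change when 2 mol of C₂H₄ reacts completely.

Bonds broken (reactants):
  C-H: 4 × 425 = 1700
  C=C: 1 × 628 = 628
  H-Br: 1 × 378 = 378
  Σ(broken) = 2706 kJ
Bonds formed (products):
  C-Br: 1 × 287 = 287
  C-C: 1 × 340 = 340
  C-H: 5 × 425 = 2125
  Σ(formed) = 2752 kJ
ΔH = Σ(broken) − Σ(formed) = 2706 − 2752 = −46 kJ
For 2× the reaction as written: 2 × (−46) = −92 kJ

ΔH = −92 kJ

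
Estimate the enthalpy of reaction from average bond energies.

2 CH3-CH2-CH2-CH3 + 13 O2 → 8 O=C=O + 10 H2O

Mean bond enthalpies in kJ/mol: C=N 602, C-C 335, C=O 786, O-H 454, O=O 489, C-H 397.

Bonds broken (reactants):
  C-C: 6 × 335 = 2010
  C-H: 20 × 397 = 7940
  O=O: 13 × 489 = 6357
  Σ(broken) = 16307 kJ
Bonds formed (products):
  C=O: 16 × 786 = 12576
  O-H: 20 × 454 = 9080
  Σ(formed) = 21656 kJ
ΔH = Σ(broken) − Σ(formed) = 16307 − 21656 = −5349 kJ

ΔH ≈ −5349 kJ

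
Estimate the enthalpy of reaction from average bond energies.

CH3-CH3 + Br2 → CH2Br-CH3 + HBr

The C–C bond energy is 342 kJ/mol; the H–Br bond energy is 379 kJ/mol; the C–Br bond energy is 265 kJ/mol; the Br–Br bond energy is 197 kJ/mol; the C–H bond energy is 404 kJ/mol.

ΔH ≈ −43 kJ

Bonds broken (reactants):
  Br–Br: 1 × 197 = 197
  C–C: 1 × 342 = 342
  C–H: 6 × 404 = 2424
  Σ(broken) = 2963 kJ
Bonds formed (products):
  C–Br: 1 × 265 = 265
  C–C: 1 × 342 = 342
  C–H: 5 × 404 = 2020
  H–Br: 1 × 379 = 379
  Σ(formed) = 3006 kJ
ΔH = Σ(broken) − Σ(formed) = 2963 − 3006 = −43 kJ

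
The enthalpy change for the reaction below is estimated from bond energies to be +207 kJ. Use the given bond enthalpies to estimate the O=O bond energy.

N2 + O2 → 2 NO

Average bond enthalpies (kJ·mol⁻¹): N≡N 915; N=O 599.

D(O=O) ≈ 490 kJ/mol

Let D be the O=O bond energy.
Σ(broken) = 1×915 + 1×D = 915 + D
Σ(formed) = 2×599 = 1198
ΔH = Σ(broken) − Σ(formed) = (915 + D) − (1198) = −283 + D
Setting this equal to +207 kJ gives D = 490 kJ/mol.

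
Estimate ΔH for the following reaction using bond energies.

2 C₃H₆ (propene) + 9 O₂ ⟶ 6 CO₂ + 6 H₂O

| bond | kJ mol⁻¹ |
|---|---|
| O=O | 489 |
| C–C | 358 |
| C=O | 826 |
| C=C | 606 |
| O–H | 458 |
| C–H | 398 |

Bonds broken (reactants):
  C–C: 2 × 358 = 716
  C–H: 12 × 398 = 4776
  C=C: 2 × 606 = 1212
  O=O: 9 × 489 = 4401
  Σ(broken) = 11105 kJ
Bonds formed (products):
  C=O: 12 × 826 = 9912
  O–H: 12 × 458 = 5496
  Σ(formed) = 15408 kJ
ΔH = Σ(broken) − Σ(formed) = 11105 − 15408 = −4303 kJ

ΔH ≈ −4303 kJ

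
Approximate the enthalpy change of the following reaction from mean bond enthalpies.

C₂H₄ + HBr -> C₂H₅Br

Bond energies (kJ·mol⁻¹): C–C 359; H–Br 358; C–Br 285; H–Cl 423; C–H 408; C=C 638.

ΔH ≈ −56 kJ

Bonds broken (reactants):
  C–H: 4 × 408 = 1632
  C=C: 1 × 638 = 638
  H–Br: 1 × 358 = 358
  Σ(broken) = 2628 kJ
Bonds formed (products):
  C–Br: 1 × 285 = 285
  C–C: 1 × 359 = 359
  C–H: 5 × 408 = 2040
  Σ(formed) = 2684 kJ
ΔH = Σ(broken) − Σ(formed) = 2628 − 2684 = −56 kJ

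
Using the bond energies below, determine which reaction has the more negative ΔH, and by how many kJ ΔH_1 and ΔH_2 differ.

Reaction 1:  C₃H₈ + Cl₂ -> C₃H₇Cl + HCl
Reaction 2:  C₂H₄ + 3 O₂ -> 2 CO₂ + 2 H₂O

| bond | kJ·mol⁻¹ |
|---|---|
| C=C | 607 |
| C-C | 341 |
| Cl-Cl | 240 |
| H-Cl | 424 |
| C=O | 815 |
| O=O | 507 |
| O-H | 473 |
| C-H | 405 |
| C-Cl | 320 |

Reaction 1:
  Bonds broken (reactants):
    C-C: 2 × 341 = 682
    C-H: 8 × 405 = 3240
    Cl-Cl: 1 × 240 = 240
    Σ(broken) = 4162 kJ
  Bonds formed (products):
    C-C: 2 × 341 = 682
    C-Cl: 1 × 320 = 320
    C-H: 7 × 405 = 2835
    H-Cl: 1 × 424 = 424
    Σ(formed) = 4261 kJ
  ΔH_1 = 4162 − 4261 = −99 kJ
Reaction 2:
  Bonds broken (reactants):
    C-H: 4 × 405 = 1620
    C=C: 1 × 607 = 607
    O=O: 3 × 507 = 1521
    Σ(broken) = 3748 kJ
  Bonds formed (products):
    C=O: 4 × 815 = 3260
    O-H: 4 × 473 = 1892
    Σ(formed) = 5152 kJ
  ΔH_2 = 3748 − 5152 = −1404 kJ
ΔH_1 − ΔH_2 = +1305 kJ, so reaction 2 has the more negative ΔH; |ΔH_1 − ΔH_2| = 1305 kJ.

Reaction 2, by 1305 kJ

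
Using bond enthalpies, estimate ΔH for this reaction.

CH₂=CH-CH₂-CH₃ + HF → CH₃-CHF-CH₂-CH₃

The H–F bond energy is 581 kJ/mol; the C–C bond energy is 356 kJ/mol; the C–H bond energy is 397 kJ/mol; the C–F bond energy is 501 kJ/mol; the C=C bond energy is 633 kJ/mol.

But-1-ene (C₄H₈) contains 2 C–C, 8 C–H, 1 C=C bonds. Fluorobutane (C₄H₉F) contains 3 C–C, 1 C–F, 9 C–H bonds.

Bonds broken (reactants):
  C–C: 2 × 356 = 712
  C–H: 8 × 397 = 3176
  C=C: 1 × 633 = 633
  H–F: 1 × 581 = 581
  Σ(broken) = 5102 kJ
Bonds formed (products):
  C–C: 3 × 356 = 1068
  C–F: 1 × 501 = 501
  C–H: 9 × 397 = 3573
  Σ(formed) = 5142 kJ
ΔH = Σ(broken) − Σ(formed) = 5102 − 5142 = −40 kJ

ΔH ≈ −40 kJ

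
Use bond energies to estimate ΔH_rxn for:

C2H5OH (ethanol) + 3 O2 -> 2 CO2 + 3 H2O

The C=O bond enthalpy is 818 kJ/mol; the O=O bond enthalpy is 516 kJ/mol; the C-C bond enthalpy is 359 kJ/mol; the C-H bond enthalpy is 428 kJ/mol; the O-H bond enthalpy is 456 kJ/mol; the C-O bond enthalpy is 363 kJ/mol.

Bonds broken (reactants):
  C-C: 1 × 359 = 359
  C-H: 5 × 428 = 2140
  C-O: 1 × 363 = 363
  O-H: 1 × 456 = 456
  O=O: 3 × 516 = 1548
  Σ(broken) = 4866 kJ
Bonds formed (products):
  C=O: 4 × 818 = 3272
  O-H: 6 × 456 = 2736
  Σ(formed) = 6008 kJ
ΔH = Σ(broken) − Σ(formed) = 4866 − 6008 = −1142 kJ

ΔH ≈ −1142 kJ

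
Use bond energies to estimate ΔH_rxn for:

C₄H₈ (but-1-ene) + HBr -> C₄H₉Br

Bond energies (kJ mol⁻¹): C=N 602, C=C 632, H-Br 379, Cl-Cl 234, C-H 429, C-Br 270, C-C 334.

Bonds broken (reactants):
  C-C: 2 × 334 = 668
  C-H: 8 × 429 = 3432
  C=C: 1 × 632 = 632
  H-Br: 1 × 379 = 379
  Σ(broken) = 5111 kJ
Bonds formed (products):
  C-Br: 1 × 270 = 270
  C-C: 3 × 334 = 1002
  C-H: 9 × 429 = 3861
  Σ(formed) = 5133 kJ
ΔH = Σ(broken) − Σ(formed) = 5111 − 5133 = −22 kJ

ΔH ≈ −22 kJ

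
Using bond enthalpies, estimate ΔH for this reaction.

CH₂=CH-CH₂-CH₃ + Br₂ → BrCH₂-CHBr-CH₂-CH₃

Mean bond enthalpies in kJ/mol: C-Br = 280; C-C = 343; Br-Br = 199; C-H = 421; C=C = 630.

ΔH ≈ −74 kJ

Bonds broken (reactants):
  Br-Br: 1 × 199 = 199
  C-C: 2 × 343 = 686
  C-H: 8 × 421 = 3368
  C=C: 1 × 630 = 630
  Σ(broken) = 4883 kJ
Bonds formed (products):
  C-Br: 2 × 280 = 560
  C-C: 3 × 343 = 1029
  C-H: 8 × 421 = 3368
  Σ(formed) = 4957 kJ
ΔH = Σ(broken) − Σ(formed) = 4883 − 4957 = −74 kJ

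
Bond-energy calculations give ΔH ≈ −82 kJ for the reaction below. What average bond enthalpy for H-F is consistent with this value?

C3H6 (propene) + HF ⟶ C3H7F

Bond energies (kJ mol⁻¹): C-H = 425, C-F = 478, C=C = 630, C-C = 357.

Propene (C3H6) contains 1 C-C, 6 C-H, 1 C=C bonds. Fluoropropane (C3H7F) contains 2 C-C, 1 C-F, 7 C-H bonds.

D(H-F) ≈ 548 kJ/mol

Let D be the H-F bond energy.
Σ(broken) = 1×357 + 6×425 + 1×630 + 1×D = 3537 + D
Σ(formed) = 2×357 + 1×478 + 7×425 = 4167
ΔH = Σ(broken) − Σ(formed) = (3537 + D) − (4167) = −630 + D
Setting this equal to −82 kJ gives D = 548 kJ/mol.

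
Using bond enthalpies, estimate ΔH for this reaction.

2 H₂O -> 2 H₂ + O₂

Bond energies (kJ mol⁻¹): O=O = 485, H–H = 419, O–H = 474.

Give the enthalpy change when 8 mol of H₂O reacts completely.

Bonds broken (reactants):
  O–H: 4 × 474 = 1896
  Σ(broken) = 1896 kJ
Bonds formed (products):
  H–H: 2 × 419 = 838
  O=O: 1 × 485 = 485
  Σ(formed) = 1323 kJ
ΔH = Σ(broken) − Σ(formed) = 1896 − 1323 = +573 kJ
For 4× the reaction as written: 4 × (+573) = +2292 kJ

ΔH = +2292 kJ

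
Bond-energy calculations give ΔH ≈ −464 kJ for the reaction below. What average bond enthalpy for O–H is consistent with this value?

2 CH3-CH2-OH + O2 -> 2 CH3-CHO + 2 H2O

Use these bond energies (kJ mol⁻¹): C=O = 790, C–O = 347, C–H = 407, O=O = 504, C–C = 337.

D(O–H) ≈ 448 kJ/mol

Let D be the O–H bond energy.
Σ(broken) = 2×337 + 10×407 + 2×347 + 2×D + 1×504 = 5942 + 2D
Σ(formed) = 2×337 + 8×407 + 2×790 + 4×D = 5510 + 4D
ΔH = Σ(broken) − Σ(formed) = (5942 + 2D) − (5510 + 4D) = +432 − 2D
Setting this equal to −464 kJ gives 2D = 896, so D = 448 kJ/mol.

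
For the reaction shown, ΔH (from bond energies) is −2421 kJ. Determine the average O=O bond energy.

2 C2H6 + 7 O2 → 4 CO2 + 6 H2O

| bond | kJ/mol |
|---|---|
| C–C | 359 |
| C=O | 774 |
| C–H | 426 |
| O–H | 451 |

Let D be the O=O bond energy.
Σ(broken) = 2×359 + 12×426 + 7×D = 5830 + 7D
Σ(formed) = 8×774 + 12×451 = 11604
ΔH = Σ(broken) − Σ(formed) = (5830 + 7D) − (11604) = −5774 + 7D
Setting this equal to −2421 kJ gives 7D = 3353, so D = 479 kJ/mol.

D(O=O) ≈ 479 kJ/mol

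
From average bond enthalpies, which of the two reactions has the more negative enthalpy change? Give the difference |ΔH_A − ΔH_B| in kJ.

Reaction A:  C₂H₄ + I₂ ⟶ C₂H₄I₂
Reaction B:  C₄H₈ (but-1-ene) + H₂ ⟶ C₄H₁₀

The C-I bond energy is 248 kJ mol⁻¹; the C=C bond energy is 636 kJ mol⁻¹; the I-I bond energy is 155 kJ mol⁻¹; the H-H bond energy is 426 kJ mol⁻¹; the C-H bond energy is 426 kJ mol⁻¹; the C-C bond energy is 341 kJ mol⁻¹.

Reaction B, by 85 kJ

Reaction A:
  Bonds broken (reactants):
    C-H: 4 × 426 = 1704
    C=C: 1 × 636 = 636
    I-I: 1 × 155 = 155
    Σ(broken) = 2495 kJ
  Bonds formed (products):
    C-C: 1 × 341 = 341
    C-H: 4 × 426 = 1704
    C-I: 2 × 248 = 496
    Σ(formed) = 2541 kJ
  ΔH_A = 2495 − 2541 = −46 kJ
Reaction B:
  Bonds broken (reactants):
    C-C: 2 × 341 = 682
    C-H: 8 × 426 = 3408
    C=C: 1 × 636 = 636
    H-H: 1 × 426 = 426
    Σ(broken) = 5152 kJ
  Bonds formed (products):
    C-C: 3 × 341 = 1023
    C-H: 10 × 426 = 4260
    Σ(formed) = 5283 kJ
  ΔH_B = 5152 − 5283 = −131 kJ
ΔH_A − ΔH_B = +85 kJ, so reaction B has the more negative ΔH; |ΔH_A − ΔH_B| = 85 kJ.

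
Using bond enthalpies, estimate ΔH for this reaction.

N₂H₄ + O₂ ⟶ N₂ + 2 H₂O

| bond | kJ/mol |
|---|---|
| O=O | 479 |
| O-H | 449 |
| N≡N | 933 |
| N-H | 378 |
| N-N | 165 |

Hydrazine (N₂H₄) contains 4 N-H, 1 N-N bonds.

ΔH ≈ −573 kJ

Bonds broken (reactants):
  N-H: 4 × 378 = 1512
  N-N: 1 × 165 = 165
  O=O: 1 × 479 = 479
  Σ(broken) = 2156 kJ
Bonds formed (products):
  N≡N: 1 × 933 = 933
  O-H: 4 × 449 = 1796
  Σ(formed) = 2729 kJ
ΔH = Σ(broken) − Σ(formed) = 2156 − 2729 = −573 kJ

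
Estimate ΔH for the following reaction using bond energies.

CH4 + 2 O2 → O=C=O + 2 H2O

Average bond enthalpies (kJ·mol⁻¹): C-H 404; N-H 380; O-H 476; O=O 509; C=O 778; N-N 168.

Bonds broken (reactants):
  C-H: 4 × 404 = 1616
  O=O: 2 × 509 = 1018
  Σ(broken) = 2634 kJ
Bonds formed (products):
  C=O: 2 × 778 = 1556
  O-H: 4 × 476 = 1904
  Σ(formed) = 3460 kJ
ΔH = Σ(broken) − Σ(formed) = 2634 − 3460 = −826 kJ

ΔH ≈ −826 kJ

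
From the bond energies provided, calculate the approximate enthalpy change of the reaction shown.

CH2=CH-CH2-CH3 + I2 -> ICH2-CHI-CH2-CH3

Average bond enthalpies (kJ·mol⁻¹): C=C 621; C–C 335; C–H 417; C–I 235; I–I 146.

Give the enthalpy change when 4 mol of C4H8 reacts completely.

ΔH = −152 kJ

Bonds broken (reactants):
  C–C: 2 × 335 = 670
  C–H: 8 × 417 = 3336
  C=C: 1 × 621 = 621
  I–I: 1 × 146 = 146
  Σ(broken) = 4773 kJ
Bonds formed (products):
  C–C: 3 × 335 = 1005
  C–H: 8 × 417 = 3336
  C–I: 2 × 235 = 470
  Σ(formed) = 4811 kJ
ΔH = Σ(broken) − Σ(formed) = 4773 − 4811 = −38 kJ
For 4× the reaction as written: 4 × (−38) = −152 kJ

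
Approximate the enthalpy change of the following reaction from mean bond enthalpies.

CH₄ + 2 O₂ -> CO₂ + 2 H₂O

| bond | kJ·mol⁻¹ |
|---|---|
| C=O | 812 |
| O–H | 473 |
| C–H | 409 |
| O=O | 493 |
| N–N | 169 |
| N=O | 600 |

ΔH ≈ −894 kJ

Bonds broken (reactants):
  C–H: 4 × 409 = 1636
  O=O: 2 × 493 = 986
  Σ(broken) = 2622 kJ
Bonds formed (products):
  C=O: 2 × 812 = 1624
  O–H: 4 × 473 = 1892
  Σ(formed) = 3516 kJ
ΔH = Σ(broken) − Σ(formed) = 2622 − 3516 = −894 kJ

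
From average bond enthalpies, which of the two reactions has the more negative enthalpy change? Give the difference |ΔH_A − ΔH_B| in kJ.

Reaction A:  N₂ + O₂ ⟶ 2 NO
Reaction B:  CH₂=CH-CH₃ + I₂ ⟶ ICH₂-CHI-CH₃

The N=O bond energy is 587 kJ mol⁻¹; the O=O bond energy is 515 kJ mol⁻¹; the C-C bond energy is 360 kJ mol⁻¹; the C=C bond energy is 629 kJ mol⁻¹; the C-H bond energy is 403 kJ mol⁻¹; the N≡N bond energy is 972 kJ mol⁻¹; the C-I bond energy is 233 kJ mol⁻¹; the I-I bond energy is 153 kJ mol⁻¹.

Reaction B, by 357 kJ

Reaction A:
  Bonds broken (reactants):
    N≡N: 1 × 972 = 972
    O=O: 1 × 515 = 515
    Σ(broken) = 1487 kJ
  Bonds formed (products):
    N=O: 2 × 587 = 1174
    Σ(formed) = 1174 kJ
  ΔH_A = 1487 − 1174 = +313 kJ
Reaction B:
  Bonds broken (reactants):
    C-C: 1 × 360 = 360
    C-H: 6 × 403 = 2418
    C=C: 1 × 629 = 629
    I-I: 1 × 153 = 153
    Σ(broken) = 3560 kJ
  Bonds formed (products):
    C-C: 2 × 360 = 720
    C-H: 6 × 403 = 2418
    C-I: 2 × 233 = 466
    Σ(formed) = 3604 kJ
  ΔH_B = 3560 − 3604 = −44 kJ
ΔH_A − ΔH_B = +357 kJ, so reaction B has the more negative ΔH; |ΔH_A − ΔH_B| = 357 kJ.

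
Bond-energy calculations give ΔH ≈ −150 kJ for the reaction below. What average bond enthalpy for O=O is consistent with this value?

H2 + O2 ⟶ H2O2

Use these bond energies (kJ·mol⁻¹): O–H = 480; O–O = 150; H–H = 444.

D(O=O) ≈ 516 kJ/mol

Let D be the O=O bond energy.
Σ(broken) = 1×444 + 1×D = 444 + D
Σ(formed) = 2×480 + 1×150 = 1110
ΔH = Σ(broken) − Σ(formed) = (444 + D) − (1110) = −666 + D
Setting this equal to −150 kJ gives D = 516 kJ/mol.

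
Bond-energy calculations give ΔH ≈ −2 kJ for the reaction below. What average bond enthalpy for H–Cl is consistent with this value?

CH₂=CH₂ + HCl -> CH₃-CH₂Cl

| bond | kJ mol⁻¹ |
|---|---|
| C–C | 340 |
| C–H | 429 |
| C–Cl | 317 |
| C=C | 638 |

D(H–Cl) ≈ 446 kJ/mol

Let D be the H–Cl bond energy.
Σ(broken) = 4×429 + 1×638 + 1×D = 2354 + D
Σ(formed) = 1×340 + 1×317 + 5×429 = 2802
ΔH = Σ(broken) − Σ(formed) = (2354 + D) − (2802) = −448 + D
Setting this equal to −2 kJ gives D = 446 kJ/mol.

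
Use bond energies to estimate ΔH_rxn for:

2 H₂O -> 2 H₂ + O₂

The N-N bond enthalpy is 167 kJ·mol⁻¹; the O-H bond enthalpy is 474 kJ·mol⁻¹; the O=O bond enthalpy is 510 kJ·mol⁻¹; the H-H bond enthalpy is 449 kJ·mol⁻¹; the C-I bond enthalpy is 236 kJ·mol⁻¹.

Bonds broken (reactants):
  O-H: 4 × 474 = 1896
  Σ(broken) = 1896 kJ
Bonds formed (products):
  H-H: 2 × 449 = 898
  O=O: 1 × 510 = 510
  Σ(formed) = 1408 kJ
ΔH = Σ(broken) − Σ(formed) = 1896 − 1408 = +488 kJ

ΔH ≈ +488 kJ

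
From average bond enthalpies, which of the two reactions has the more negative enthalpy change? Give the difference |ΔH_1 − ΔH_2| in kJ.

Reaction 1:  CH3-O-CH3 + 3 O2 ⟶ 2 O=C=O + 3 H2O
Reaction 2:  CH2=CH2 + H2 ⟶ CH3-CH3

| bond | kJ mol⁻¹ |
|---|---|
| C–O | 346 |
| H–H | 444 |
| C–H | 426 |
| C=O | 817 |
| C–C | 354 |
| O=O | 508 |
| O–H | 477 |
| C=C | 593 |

Reaction 1, by 1189 kJ

Reaction 1:
  Bonds broken (reactants):
    C–H: 6 × 426 = 2556
    C–O: 2 × 346 = 692
    O=O: 3 × 508 = 1524
    Σ(broken) = 4772 kJ
  Bonds formed (products):
    C=O: 4 × 817 = 3268
    O–H: 6 × 477 = 2862
    Σ(formed) = 6130 kJ
  ΔH_1 = 4772 − 6130 = −1358 kJ
Reaction 2:
  Bonds broken (reactants):
    C–H: 4 × 426 = 1704
    C=C: 1 × 593 = 593
    H–H: 1 × 444 = 444
    Σ(broken) = 2741 kJ
  Bonds formed (products):
    C–C: 1 × 354 = 354
    C–H: 6 × 426 = 2556
    Σ(formed) = 2910 kJ
  ΔH_2 = 2741 − 2910 = −169 kJ
ΔH_1 − ΔH_2 = −1189 kJ, so reaction 1 has the more negative ΔH; |ΔH_1 − ΔH_2| = 1189 kJ.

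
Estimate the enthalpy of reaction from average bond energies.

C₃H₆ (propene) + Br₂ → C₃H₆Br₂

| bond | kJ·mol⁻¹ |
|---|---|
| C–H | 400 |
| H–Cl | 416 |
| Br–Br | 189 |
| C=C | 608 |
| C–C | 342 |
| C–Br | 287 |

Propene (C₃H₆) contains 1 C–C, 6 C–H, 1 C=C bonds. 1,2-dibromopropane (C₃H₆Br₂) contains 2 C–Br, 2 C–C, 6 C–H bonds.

Bonds broken (reactants):
  Br–Br: 1 × 189 = 189
  C–C: 1 × 342 = 342
  C–H: 6 × 400 = 2400
  C=C: 1 × 608 = 608
  Σ(broken) = 3539 kJ
Bonds formed (products):
  C–Br: 2 × 287 = 574
  C–C: 2 × 342 = 684
  C–H: 6 × 400 = 2400
  Σ(formed) = 3658 kJ
ΔH = Σ(broken) − Σ(formed) = 3539 − 3658 = −119 kJ

ΔH ≈ −119 kJ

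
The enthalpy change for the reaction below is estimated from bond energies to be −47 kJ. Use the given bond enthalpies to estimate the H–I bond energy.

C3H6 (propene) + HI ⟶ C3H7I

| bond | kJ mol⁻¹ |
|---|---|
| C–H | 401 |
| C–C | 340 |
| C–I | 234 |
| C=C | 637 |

Let D be the H–I bond energy.
Σ(broken) = 1×340 + 6×401 + 1×637 + 1×D = 3383 + D
Σ(formed) = 2×340 + 7×401 + 1×234 = 3721
ΔH = Σ(broken) − Σ(formed) = (3383 + D) − (3721) = −338 + D
Setting this equal to −47 kJ gives D = 291 kJ/mol.

D(H–I) ≈ 291 kJ/mol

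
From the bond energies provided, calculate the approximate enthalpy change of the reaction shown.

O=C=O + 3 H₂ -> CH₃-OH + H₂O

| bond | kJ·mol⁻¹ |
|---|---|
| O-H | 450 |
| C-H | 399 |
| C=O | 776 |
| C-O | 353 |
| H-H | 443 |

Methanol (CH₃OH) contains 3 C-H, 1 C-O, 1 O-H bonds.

ΔH ≈ −19 kJ

Bonds broken (reactants):
  C=O: 2 × 776 = 1552
  H-H: 3 × 443 = 1329
  Σ(broken) = 2881 kJ
Bonds formed (products):
  C-H: 3 × 399 = 1197
  C-O: 1 × 353 = 353
  O-H: 3 × 450 = 1350
  Σ(formed) = 2900 kJ
ΔH = Σ(broken) − Σ(formed) = 2881 − 2900 = −19 kJ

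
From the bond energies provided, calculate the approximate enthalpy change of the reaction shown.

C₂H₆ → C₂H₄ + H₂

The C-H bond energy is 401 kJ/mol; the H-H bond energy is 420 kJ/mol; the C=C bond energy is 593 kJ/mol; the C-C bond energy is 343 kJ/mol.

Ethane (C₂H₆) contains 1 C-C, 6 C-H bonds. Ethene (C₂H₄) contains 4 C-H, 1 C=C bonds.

ΔH ≈ +132 kJ

Bonds broken (reactants):
  C-C: 1 × 343 = 343
  C-H: 6 × 401 = 2406
  Σ(broken) = 2749 kJ
Bonds formed (products):
  C-H: 4 × 401 = 1604
  C=C: 1 × 593 = 593
  H-H: 1 × 420 = 420
  Σ(formed) = 2617 kJ
ΔH = Σ(broken) − Σ(formed) = 2749 − 2617 = +132 kJ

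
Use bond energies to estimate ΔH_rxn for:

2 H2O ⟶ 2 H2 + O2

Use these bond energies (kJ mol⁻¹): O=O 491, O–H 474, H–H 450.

Bonds broken (reactants):
  O–H: 4 × 474 = 1896
  Σ(broken) = 1896 kJ
Bonds formed (products):
  H–H: 2 × 450 = 900
  O=O: 1 × 491 = 491
  Σ(formed) = 1391 kJ
ΔH = Σ(broken) − Σ(formed) = 1896 − 1391 = +505 kJ

ΔH ≈ +505 kJ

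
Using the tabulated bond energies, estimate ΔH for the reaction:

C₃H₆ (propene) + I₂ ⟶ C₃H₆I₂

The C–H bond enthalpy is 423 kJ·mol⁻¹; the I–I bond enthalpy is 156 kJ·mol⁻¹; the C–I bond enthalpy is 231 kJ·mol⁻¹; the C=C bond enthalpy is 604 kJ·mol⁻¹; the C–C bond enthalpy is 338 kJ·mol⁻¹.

Bonds broken (reactants):
  C–C: 1 × 338 = 338
  C–H: 6 × 423 = 2538
  C=C: 1 × 604 = 604
  I–I: 1 × 156 = 156
  Σ(broken) = 3636 kJ
Bonds formed (products):
  C–C: 2 × 338 = 676
  C–H: 6 × 423 = 2538
  C–I: 2 × 231 = 462
  Σ(formed) = 3676 kJ
ΔH = Σ(broken) − Σ(formed) = 3636 − 3676 = −40 kJ

ΔH ≈ −40 kJ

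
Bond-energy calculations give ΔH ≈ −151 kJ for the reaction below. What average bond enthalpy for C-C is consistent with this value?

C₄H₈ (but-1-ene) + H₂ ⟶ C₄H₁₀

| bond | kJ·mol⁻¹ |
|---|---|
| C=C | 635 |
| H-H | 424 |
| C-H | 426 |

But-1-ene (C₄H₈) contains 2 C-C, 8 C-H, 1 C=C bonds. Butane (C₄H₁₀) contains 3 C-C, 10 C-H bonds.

Let D be the C-C bond energy.
Σ(broken) = 2×D + 8×426 + 1×635 + 1×424 = 4467 + 2D
Σ(formed) = 3×D + 10×426 = 4260 + 3D
ΔH = Σ(broken) − Σ(formed) = (4467 + 2D) − (4260 + 3D) = +207 − D
Setting this equal to −151 kJ gives D = 358 kJ/mol.

D(C-C) ≈ 358 kJ/mol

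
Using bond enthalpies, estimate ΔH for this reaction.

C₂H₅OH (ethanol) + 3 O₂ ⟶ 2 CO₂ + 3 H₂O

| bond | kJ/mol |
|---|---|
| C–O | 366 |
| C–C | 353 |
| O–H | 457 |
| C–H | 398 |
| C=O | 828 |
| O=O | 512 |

Bonds broken (reactants):
  C–C: 1 × 353 = 353
  C–H: 5 × 398 = 1990
  C–O: 1 × 366 = 366
  O–H: 1 × 457 = 457
  O=O: 3 × 512 = 1536
  Σ(broken) = 4702 kJ
Bonds formed (products):
  C=O: 4 × 828 = 3312
  O–H: 6 × 457 = 2742
  Σ(formed) = 6054 kJ
ΔH = Σ(broken) − Σ(formed) = 4702 − 6054 = −1352 kJ

ΔH ≈ −1352 kJ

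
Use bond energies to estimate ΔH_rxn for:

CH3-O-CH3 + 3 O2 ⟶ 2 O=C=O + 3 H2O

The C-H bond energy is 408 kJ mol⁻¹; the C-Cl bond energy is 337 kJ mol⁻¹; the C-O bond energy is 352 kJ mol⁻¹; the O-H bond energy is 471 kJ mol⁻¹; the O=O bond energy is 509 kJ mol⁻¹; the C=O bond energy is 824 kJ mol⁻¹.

Bonds broken (reactants):
  C-H: 6 × 408 = 2448
  C-O: 2 × 352 = 704
  O=O: 3 × 509 = 1527
  Σ(broken) = 4679 kJ
Bonds formed (products):
  C=O: 4 × 824 = 3296
  O-H: 6 × 471 = 2826
  Σ(formed) = 6122 kJ
ΔH = Σ(broken) − Σ(formed) = 4679 − 6122 = −1443 kJ

ΔH ≈ −1443 kJ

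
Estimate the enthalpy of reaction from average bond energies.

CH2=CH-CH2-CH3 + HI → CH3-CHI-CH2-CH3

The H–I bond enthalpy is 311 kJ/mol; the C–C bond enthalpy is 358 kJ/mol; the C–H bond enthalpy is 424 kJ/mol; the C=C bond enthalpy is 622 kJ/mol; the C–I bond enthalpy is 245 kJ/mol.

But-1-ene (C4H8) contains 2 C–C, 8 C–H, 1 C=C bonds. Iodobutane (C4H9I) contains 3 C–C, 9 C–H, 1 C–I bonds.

Bonds broken (reactants):
  C–C: 2 × 358 = 716
  C–H: 8 × 424 = 3392
  C=C: 1 × 622 = 622
  H–I: 1 × 311 = 311
  Σ(broken) = 5041 kJ
Bonds formed (products):
  C–C: 3 × 358 = 1074
  C–H: 9 × 424 = 3816
  C–I: 1 × 245 = 245
  Σ(formed) = 5135 kJ
ΔH = Σ(broken) − Σ(formed) = 5041 − 5135 = −94 kJ

ΔH ≈ −94 kJ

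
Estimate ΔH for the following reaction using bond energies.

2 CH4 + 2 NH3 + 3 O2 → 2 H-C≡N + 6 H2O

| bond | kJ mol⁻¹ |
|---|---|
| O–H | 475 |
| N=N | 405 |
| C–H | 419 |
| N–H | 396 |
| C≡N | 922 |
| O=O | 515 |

ΔH ≈ −1109 kJ

Bonds broken (reactants):
  C–H: 8 × 419 = 3352
  N–H: 6 × 396 = 2376
  O=O: 3 × 515 = 1545
  Σ(broken) = 7273 kJ
Bonds formed (products):
  C≡N: 2 × 922 = 1844
  C–H: 2 × 419 = 838
  O–H: 12 × 475 = 5700
  Σ(formed) = 8382 kJ
ΔH = Σ(broken) − Σ(formed) = 7273 − 8382 = −1109 kJ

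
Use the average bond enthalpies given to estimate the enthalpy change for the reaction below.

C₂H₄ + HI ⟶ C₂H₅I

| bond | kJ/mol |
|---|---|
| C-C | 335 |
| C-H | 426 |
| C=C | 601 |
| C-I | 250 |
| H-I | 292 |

ΔH ≈ −118 kJ

Bonds broken (reactants):
  C-H: 4 × 426 = 1704
  C=C: 1 × 601 = 601
  H-I: 1 × 292 = 292
  Σ(broken) = 2597 kJ
Bonds formed (products):
  C-C: 1 × 335 = 335
  C-H: 5 × 426 = 2130
  C-I: 1 × 250 = 250
  Σ(formed) = 2715 kJ
ΔH = Σ(broken) − Σ(formed) = 2597 − 2715 = −118 kJ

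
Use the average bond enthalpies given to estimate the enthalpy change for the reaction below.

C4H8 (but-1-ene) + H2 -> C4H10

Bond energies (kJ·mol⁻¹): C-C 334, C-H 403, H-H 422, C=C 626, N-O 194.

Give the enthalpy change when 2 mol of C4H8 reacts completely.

Bonds broken (reactants):
  C-C: 2 × 334 = 668
  C-H: 8 × 403 = 3224
  C=C: 1 × 626 = 626
  H-H: 1 × 422 = 422
  Σ(broken) = 4940 kJ
Bonds formed (products):
  C-C: 3 × 334 = 1002
  C-H: 10 × 403 = 4030
  Σ(formed) = 5032 kJ
ΔH = Σ(broken) − Σ(formed) = 4940 − 5032 = −92 kJ
For 2× the reaction as written: 2 × (−92) = −184 kJ

ΔH = −184 kJ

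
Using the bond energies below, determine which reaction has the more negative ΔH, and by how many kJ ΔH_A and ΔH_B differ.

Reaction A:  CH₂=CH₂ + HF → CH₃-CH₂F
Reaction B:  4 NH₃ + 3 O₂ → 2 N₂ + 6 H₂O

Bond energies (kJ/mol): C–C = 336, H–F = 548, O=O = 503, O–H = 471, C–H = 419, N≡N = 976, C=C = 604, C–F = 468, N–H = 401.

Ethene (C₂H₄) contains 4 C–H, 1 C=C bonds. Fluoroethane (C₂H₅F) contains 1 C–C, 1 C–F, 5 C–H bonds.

Reaction A:
  Bonds broken (reactants):
    C–H: 4 × 419 = 1676
    C=C: 1 × 604 = 604
    H–F: 1 × 548 = 548
    Σ(broken) = 2828 kJ
  Bonds formed (products):
    C–C: 1 × 336 = 336
    C–F: 1 × 468 = 468
    C–H: 5 × 419 = 2095
    Σ(formed) = 2899 kJ
  ΔH_A = 2828 − 2899 = −71 kJ
Reaction B:
  Bonds broken (reactants):
    N–H: 12 × 401 = 4812
    O=O: 3 × 503 = 1509
    Σ(broken) = 6321 kJ
  Bonds formed (products):
    N≡N: 2 × 976 = 1952
    O–H: 12 × 471 = 5652
    Σ(formed) = 7604 kJ
  ΔH_B = 6321 − 7604 = −1283 kJ
ΔH_A − ΔH_B = +1212 kJ, so reaction B has the more negative ΔH; |ΔH_A − ΔH_B| = 1212 kJ.

Reaction B, by 1212 kJ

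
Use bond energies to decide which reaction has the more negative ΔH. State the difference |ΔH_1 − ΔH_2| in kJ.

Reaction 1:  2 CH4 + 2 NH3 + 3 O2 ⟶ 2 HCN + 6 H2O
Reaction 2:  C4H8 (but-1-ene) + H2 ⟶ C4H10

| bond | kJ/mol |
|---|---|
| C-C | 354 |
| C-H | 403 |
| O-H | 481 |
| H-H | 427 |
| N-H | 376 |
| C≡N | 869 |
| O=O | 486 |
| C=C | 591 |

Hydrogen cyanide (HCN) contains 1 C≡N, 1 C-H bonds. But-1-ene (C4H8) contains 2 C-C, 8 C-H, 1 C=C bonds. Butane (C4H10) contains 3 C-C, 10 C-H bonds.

Reaction 1:
  Bonds broken (reactants):
    C-H: 8 × 403 = 3224
    N-H: 6 × 376 = 2256
    O=O: 3 × 486 = 1458
    Σ(broken) = 6938 kJ
  Bonds formed (products):
    C≡N: 2 × 869 = 1738
    C-H: 2 × 403 = 806
    O-H: 12 × 481 = 5772
    Σ(formed) = 8316 kJ
  ΔH_1 = 6938 − 8316 = −1378 kJ
Reaction 2:
  Bonds broken (reactants):
    C-C: 2 × 354 = 708
    C-H: 8 × 403 = 3224
    C=C: 1 × 591 = 591
    H-H: 1 × 427 = 427
    Σ(broken) = 4950 kJ
  Bonds formed (products):
    C-C: 3 × 354 = 1062
    C-H: 10 × 403 = 4030
    Σ(formed) = 5092 kJ
  ΔH_2 = 4950 − 5092 = −142 kJ
ΔH_1 − ΔH_2 = −1236 kJ, so reaction 1 has the more negative ΔH; |ΔH_1 − ΔH_2| = 1236 kJ.

Reaction 1, by 1236 kJ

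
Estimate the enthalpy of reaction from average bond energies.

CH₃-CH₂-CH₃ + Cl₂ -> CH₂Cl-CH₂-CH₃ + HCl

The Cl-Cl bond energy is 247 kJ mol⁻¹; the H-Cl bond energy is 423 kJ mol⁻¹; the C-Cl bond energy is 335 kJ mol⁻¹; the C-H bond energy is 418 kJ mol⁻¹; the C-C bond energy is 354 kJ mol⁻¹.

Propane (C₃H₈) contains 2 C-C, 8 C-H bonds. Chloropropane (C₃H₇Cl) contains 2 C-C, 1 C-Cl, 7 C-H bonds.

ΔH ≈ −93 kJ

Bonds broken (reactants):
  C-C: 2 × 354 = 708
  C-H: 8 × 418 = 3344
  Cl-Cl: 1 × 247 = 247
  Σ(broken) = 4299 kJ
Bonds formed (products):
  C-C: 2 × 354 = 708
  C-Cl: 1 × 335 = 335
  C-H: 7 × 418 = 2926
  H-Cl: 1 × 423 = 423
  Σ(formed) = 4392 kJ
ΔH = Σ(broken) − Σ(formed) = 4299 − 4392 = −93 kJ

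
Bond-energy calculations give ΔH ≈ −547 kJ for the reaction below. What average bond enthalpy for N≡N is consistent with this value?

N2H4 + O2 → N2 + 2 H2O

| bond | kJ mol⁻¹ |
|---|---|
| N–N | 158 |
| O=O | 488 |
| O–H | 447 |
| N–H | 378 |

Let D be the N≡N bond energy.
Σ(broken) = 4×378 + 1×158 + 1×488 = 2158
Σ(formed) = 1×D + 4×447 = 1788 + D
ΔH = Σ(broken) − Σ(formed) = (2158) − (1788 + D) = +370 − D
Setting this equal to −547 kJ gives D = 917 kJ/mol.

D(N≡N) ≈ 917 kJ/mol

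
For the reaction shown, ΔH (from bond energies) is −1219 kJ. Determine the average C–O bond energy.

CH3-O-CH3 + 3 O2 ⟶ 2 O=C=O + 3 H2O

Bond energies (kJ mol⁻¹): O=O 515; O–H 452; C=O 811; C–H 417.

D(C–O) ≈ 345 kJ/mol

Let D be the C–O bond energy.
Σ(broken) = 6×417 + 2×D + 3×515 = 4047 + 2D
Σ(formed) = 4×811 + 6×452 = 5956
ΔH = Σ(broken) − Σ(formed) = (4047 + 2D) − (5956) = −1909 + 2D
Setting this equal to −1219 kJ gives 2D = 690, so D = 345 kJ/mol.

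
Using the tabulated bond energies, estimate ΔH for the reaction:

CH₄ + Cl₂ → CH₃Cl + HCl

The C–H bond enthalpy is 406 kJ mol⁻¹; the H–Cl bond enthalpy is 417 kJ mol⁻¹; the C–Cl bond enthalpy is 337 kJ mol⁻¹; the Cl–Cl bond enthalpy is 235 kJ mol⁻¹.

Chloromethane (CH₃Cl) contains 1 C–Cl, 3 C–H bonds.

ΔH ≈ −113 kJ

Bonds broken (reactants):
  C–H: 4 × 406 = 1624
  Cl–Cl: 1 × 235 = 235
  Σ(broken) = 1859 kJ
Bonds formed (products):
  C–Cl: 1 × 337 = 337
  C–H: 3 × 406 = 1218
  H–Cl: 1 × 417 = 417
  Σ(formed) = 1972 kJ
ΔH = Σ(broken) − Σ(formed) = 1859 − 1972 = −113 kJ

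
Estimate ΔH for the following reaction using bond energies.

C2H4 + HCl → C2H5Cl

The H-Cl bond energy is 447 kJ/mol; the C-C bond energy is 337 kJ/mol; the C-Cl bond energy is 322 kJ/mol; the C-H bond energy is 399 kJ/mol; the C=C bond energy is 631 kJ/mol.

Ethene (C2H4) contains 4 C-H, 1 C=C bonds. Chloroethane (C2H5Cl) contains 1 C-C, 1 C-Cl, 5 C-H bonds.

ΔH ≈ +20 kJ

Bonds broken (reactants):
  C-H: 4 × 399 = 1596
  C=C: 1 × 631 = 631
  H-Cl: 1 × 447 = 447
  Σ(broken) = 2674 kJ
Bonds formed (products):
  C-C: 1 × 337 = 337
  C-Cl: 1 × 322 = 322
  C-H: 5 × 399 = 1995
  Σ(formed) = 2654 kJ
ΔH = Σ(broken) − Σ(formed) = 2674 − 2654 = +20 kJ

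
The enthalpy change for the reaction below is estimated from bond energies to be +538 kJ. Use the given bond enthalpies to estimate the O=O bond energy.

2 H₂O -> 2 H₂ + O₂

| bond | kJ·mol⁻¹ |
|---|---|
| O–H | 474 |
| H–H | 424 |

Let D be the O=O bond energy.
Σ(broken) = 4×474 = 1896
Σ(formed) = 2×424 + 1×D = 848 + D
ΔH = Σ(broken) − Σ(formed) = (1896) − (848 + D) = +1048 − D
Setting this equal to +538 kJ gives D = 510 kJ/mol.

D(O=O) ≈ 510 kJ/mol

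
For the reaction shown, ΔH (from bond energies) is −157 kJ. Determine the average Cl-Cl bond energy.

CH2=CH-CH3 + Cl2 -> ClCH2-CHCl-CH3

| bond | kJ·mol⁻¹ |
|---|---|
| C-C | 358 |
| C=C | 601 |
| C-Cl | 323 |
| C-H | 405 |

Let D be the Cl-Cl bond energy.
Σ(broken) = 1×358 + 6×405 + 1×601 + 1×D = 3389 + D
Σ(formed) = 2×358 + 2×323 + 6×405 = 3792
ΔH = Σ(broken) − Σ(formed) = (3389 + D) − (3792) = −403 + D
Setting this equal to −157 kJ gives D = 246 kJ/mol.

D(Cl-Cl) ≈ 246 kJ/mol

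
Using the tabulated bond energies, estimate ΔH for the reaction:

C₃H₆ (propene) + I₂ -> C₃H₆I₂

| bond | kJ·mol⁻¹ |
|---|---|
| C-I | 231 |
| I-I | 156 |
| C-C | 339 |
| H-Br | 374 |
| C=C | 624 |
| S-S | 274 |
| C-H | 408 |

Bonds broken (reactants):
  C-C: 1 × 339 = 339
  C-H: 6 × 408 = 2448
  C=C: 1 × 624 = 624
  I-I: 1 × 156 = 156
  Σ(broken) = 3567 kJ
Bonds formed (products):
  C-C: 2 × 339 = 678
  C-H: 6 × 408 = 2448
  C-I: 2 × 231 = 462
  Σ(formed) = 3588 kJ
ΔH = Σ(broken) − Σ(formed) = 3567 − 3588 = −21 kJ

ΔH ≈ −21 kJ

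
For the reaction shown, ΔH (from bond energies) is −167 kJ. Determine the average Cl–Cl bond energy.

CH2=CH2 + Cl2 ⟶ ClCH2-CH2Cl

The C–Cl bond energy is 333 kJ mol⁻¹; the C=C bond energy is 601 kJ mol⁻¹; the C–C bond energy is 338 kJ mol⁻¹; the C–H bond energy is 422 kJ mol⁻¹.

Let D be the Cl–Cl bond energy.
Σ(broken) = 4×422 + 1×601 + 1×D = 2289 + D
Σ(formed) = 1×338 + 2×333 + 4×422 = 2692
ΔH = Σ(broken) − Σ(formed) = (2289 + D) − (2692) = −403 + D
Setting this equal to −167 kJ gives D = 236 kJ/mol.

D(Cl–Cl) ≈ 236 kJ/mol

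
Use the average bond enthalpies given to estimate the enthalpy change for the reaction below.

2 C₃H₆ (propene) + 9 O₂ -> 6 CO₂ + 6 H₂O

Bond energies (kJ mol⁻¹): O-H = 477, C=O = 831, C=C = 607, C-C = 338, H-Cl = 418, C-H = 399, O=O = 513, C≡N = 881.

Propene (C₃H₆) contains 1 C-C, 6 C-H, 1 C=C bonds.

ΔH ≈ −4401 kJ

Bonds broken (reactants):
  C-C: 2 × 338 = 676
  C-H: 12 × 399 = 4788
  C=C: 2 × 607 = 1214
  O=O: 9 × 513 = 4617
  Σ(broken) = 11295 kJ
Bonds formed (products):
  C=O: 12 × 831 = 9972
  O-H: 12 × 477 = 5724
  Σ(formed) = 15696 kJ
ΔH = Σ(broken) − Σ(formed) = 11295 − 15696 = −4401 kJ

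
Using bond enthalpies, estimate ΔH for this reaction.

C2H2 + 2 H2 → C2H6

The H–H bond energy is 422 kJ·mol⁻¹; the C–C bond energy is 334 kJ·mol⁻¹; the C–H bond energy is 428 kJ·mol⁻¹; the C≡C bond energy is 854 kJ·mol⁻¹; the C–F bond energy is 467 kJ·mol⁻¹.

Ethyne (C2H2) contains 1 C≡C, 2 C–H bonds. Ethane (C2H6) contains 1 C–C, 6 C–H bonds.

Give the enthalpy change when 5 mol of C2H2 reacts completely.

Bonds broken (reactants):
  C≡C: 1 × 854 = 854
  C–H: 2 × 428 = 856
  H–H: 2 × 422 = 844
  Σ(broken) = 2554 kJ
Bonds formed (products):
  C–C: 1 × 334 = 334
  C–H: 6 × 428 = 2568
  Σ(formed) = 2902 kJ
ΔH = Σ(broken) − Σ(formed) = 2554 − 2902 = −348 kJ
For 5× the reaction as written: 5 × (−348) = −1740 kJ

ΔH = −1740 kJ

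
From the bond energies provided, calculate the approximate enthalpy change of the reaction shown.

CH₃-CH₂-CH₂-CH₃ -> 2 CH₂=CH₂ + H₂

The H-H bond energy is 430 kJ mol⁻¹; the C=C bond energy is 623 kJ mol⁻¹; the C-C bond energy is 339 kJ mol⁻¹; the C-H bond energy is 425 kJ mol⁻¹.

ΔH ≈ +191 kJ

Bonds broken (reactants):
  C-C: 3 × 339 = 1017
  C-H: 10 × 425 = 4250
  Σ(broken) = 5267 kJ
Bonds formed (products):
  C-H: 8 × 425 = 3400
  C=C: 2 × 623 = 1246
  H-H: 1 × 430 = 430
  Σ(formed) = 5076 kJ
ΔH = Σ(broken) − Σ(formed) = 5267 − 5076 = +191 kJ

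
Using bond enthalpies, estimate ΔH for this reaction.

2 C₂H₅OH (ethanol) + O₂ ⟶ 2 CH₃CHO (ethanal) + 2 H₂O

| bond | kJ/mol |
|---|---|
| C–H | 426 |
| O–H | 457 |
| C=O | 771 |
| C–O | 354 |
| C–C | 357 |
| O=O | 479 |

Bonds broken (reactants):
  C–C: 2 × 357 = 714
  C–H: 10 × 426 = 4260
  C–O: 2 × 354 = 708
  O–H: 2 × 457 = 914
  O=O: 1 × 479 = 479
  Σ(broken) = 7075 kJ
Bonds formed (products):
  C–C: 2 × 357 = 714
  C–H: 8 × 426 = 3408
  C=O: 2 × 771 = 1542
  O–H: 4 × 457 = 1828
  Σ(formed) = 7492 kJ
ΔH = Σ(broken) − Σ(formed) = 7075 − 7492 = −417 kJ

ΔH ≈ −417 kJ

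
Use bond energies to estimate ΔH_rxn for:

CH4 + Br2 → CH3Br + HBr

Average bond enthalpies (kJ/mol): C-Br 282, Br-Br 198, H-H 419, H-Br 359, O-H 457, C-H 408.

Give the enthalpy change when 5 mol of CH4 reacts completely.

Bonds broken (reactants):
  Br-Br: 1 × 198 = 198
  C-H: 4 × 408 = 1632
  Σ(broken) = 1830 kJ
Bonds formed (products):
  C-Br: 1 × 282 = 282
  C-H: 3 × 408 = 1224
  H-Br: 1 × 359 = 359
  Σ(formed) = 1865 kJ
ΔH = Σ(broken) − Σ(formed) = 1830 − 1865 = −35 kJ
For 5× the reaction as written: 5 × (−35) = −175 kJ

ΔH = −175 kJ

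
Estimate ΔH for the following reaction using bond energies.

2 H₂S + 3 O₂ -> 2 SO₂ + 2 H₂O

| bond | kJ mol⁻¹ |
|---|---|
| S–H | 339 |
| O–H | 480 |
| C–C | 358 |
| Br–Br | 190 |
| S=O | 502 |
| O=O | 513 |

Bonds broken (reactants):
  O=O: 3 × 513 = 1539
  S–H: 4 × 339 = 1356
  Σ(broken) = 2895 kJ
Bonds formed (products):
  O–H: 4 × 480 = 1920
  S=O: 4 × 502 = 2008
  Σ(formed) = 3928 kJ
ΔH = Σ(broken) − Σ(formed) = 2895 − 3928 = −1033 kJ

ΔH ≈ −1033 kJ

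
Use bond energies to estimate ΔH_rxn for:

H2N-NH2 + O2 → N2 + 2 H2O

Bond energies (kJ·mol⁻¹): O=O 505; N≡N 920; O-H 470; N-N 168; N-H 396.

Bonds broken (reactants):
  N-H: 4 × 396 = 1584
  N-N: 1 × 168 = 168
  O=O: 1 × 505 = 505
  Σ(broken) = 2257 kJ
Bonds formed (products):
  N≡N: 1 × 920 = 920
  O-H: 4 × 470 = 1880
  Σ(formed) = 2800 kJ
ΔH = Σ(broken) − Σ(formed) = 2257 − 2800 = −543 kJ

ΔH ≈ −543 kJ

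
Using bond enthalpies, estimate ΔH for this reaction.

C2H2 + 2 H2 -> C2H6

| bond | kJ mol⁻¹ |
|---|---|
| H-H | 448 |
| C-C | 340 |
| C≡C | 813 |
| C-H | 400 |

Bonds broken (reactants):
  C≡C: 1 × 813 = 813
  C-H: 2 × 400 = 800
  H-H: 2 × 448 = 896
  Σ(broken) = 2509 kJ
Bonds formed (products):
  C-C: 1 × 340 = 340
  C-H: 6 × 400 = 2400
  Σ(formed) = 2740 kJ
ΔH = Σ(broken) − Σ(formed) = 2509 − 2740 = −231 kJ

ΔH ≈ −231 kJ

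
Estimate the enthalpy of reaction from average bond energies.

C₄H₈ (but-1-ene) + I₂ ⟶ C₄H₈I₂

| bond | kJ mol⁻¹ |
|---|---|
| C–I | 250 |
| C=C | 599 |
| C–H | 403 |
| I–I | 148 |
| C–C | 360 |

Bonds broken (reactants):
  C–C: 2 × 360 = 720
  C–H: 8 × 403 = 3224
  C=C: 1 × 599 = 599
  I–I: 1 × 148 = 148
  Σ(broken) = 4691 kJ
Bonds formed (products):
  C–C: 3 × 360 = 1080
  C–H: 8 × 403 = 3224
  C–I: 2 × 250 = 500
  Σ(formed) = 4804 kJ
ΔH = Σ(broken) − Σ(formed) = 4691 − 4804 = −113 kJ

ΔH ≈ −113 kJ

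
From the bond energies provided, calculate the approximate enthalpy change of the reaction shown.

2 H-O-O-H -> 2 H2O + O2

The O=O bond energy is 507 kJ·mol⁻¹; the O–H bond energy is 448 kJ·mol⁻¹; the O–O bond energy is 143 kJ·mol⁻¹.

ΔH ≈ −221 kJ

Bonds broken (reactants):
  O–H: 4 × 448 = 1792
  O–O: 2 × 143 = 286
  Σ(broken) = 2078 kJ
Bonds formed (products):
  O–H: 4 × 448 = 1792
  O=O: 1 × 507 = 507
  Σ(formed) = 2299 kJ
ΔH = Σ(broken) − Σ(formed) = 2078 − 2299 = −221 kJ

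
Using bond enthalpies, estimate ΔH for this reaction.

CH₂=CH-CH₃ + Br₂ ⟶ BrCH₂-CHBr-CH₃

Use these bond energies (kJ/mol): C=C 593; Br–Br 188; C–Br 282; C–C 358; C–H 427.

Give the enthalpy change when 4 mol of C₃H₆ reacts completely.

ΔH = −564 kJ

Bonds broken (reactants):
  Br–Br: 1 × 188 = 188
  C–C: 1 × 358 = 358
  C–H: 6 × 427 = 2562
  C=C: 1 × 593 = 593
  Σ(broken) = 3701 kJ
Bonds formed (products):
  C–Br: 2 × 282 = 564
  C–C: 2 × 358 = 716
  C–H: 6 × 427 = 2562
  Σ(formed) = 3842 kJ
ΔH = Σ(broken) − Σ(formed) = 3701 − 3842 = −141 kJ
For 4× the reaction as written: 4 × (−141) = −564 kJ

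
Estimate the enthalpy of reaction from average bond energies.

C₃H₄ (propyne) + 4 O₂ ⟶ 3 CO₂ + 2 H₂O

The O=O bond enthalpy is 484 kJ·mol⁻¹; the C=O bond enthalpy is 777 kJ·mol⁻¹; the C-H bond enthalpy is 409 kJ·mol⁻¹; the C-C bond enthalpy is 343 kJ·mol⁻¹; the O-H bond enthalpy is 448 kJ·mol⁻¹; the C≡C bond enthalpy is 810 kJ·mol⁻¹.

Bonds broken (reactants):
  C≡C: 1 × 810 = 810
  C-C: 1 × 343 = 343
  C-H: 4 × 409 = 1636
  O=O: 4 × 484 = 1936
  Σ(broken) = 4725 kJ
Bonds formed (products):
  C=O: 6 × 777 = 4662
  O-H: 4 × 448 = 1792
  Σ(formed) = 6454 kJ
ΔH = Σ(broken) − Σ(formed) = 4725 − 6454 = −1729 kJ

ΔH ≈ −1729 kJ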